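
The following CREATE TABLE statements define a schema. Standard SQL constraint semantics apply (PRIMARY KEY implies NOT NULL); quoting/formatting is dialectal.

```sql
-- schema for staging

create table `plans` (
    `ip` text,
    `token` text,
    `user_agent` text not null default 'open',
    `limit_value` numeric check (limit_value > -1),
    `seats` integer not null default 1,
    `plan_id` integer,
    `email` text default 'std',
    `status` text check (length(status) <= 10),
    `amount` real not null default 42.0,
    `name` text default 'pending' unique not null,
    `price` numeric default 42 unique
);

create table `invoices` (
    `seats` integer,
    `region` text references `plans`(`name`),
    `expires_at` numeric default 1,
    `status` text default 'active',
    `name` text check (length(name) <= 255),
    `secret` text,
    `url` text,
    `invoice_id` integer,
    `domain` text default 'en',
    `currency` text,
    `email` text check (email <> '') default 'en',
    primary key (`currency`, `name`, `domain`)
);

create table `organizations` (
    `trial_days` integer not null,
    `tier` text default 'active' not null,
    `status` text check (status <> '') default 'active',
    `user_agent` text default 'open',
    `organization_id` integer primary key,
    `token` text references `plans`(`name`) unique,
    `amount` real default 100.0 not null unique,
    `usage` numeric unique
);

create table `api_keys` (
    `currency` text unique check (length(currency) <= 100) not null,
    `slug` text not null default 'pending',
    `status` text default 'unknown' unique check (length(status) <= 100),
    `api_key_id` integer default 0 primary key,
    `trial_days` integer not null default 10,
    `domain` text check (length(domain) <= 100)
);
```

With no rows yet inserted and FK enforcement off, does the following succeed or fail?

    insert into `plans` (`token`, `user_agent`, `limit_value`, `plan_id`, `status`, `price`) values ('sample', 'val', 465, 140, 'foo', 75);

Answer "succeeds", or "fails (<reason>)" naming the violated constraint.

NOT NULL columns: amount defaults to 42.0; name defaults to 'pending'; seats defaults to 1; user_agent is supplied.
CHECK constraints: 465 satisfies (limit_value > -1); 'foo' satisfies (length(status) <= 10).
No constraint is violated.

succeeds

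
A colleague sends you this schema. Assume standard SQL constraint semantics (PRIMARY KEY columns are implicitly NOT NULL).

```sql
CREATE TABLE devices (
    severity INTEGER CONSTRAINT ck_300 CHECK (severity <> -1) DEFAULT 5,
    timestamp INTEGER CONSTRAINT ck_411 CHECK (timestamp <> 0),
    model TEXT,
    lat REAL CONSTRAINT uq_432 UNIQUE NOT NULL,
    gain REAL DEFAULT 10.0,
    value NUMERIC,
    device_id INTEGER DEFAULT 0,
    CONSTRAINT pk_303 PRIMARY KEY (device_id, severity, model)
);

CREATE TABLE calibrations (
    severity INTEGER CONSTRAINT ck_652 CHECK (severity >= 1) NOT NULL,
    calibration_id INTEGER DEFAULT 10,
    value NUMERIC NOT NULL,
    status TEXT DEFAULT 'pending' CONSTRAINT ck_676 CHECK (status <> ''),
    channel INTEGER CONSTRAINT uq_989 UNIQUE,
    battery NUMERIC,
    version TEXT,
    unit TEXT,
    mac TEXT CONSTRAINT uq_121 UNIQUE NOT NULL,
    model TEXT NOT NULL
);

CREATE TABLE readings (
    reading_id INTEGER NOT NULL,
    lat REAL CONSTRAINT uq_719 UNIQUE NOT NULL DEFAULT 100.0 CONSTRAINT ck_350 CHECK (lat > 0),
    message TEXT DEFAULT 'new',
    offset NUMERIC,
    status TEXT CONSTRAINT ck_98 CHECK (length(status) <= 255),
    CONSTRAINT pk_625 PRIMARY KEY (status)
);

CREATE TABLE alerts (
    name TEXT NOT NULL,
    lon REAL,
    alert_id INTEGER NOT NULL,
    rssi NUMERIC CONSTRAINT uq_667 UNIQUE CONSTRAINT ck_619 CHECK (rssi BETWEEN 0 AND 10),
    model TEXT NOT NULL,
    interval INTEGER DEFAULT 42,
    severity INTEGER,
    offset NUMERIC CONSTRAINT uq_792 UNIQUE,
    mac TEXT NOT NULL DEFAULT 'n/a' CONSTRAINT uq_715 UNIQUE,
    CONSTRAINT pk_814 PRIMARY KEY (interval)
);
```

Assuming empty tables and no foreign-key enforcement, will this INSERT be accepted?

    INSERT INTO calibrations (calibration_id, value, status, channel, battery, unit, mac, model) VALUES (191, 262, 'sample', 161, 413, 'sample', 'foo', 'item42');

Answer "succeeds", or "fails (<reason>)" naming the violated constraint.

fails (NOT NULL on severity)

severity is omitted from the column list and has no DEFAULT, so it would receive NULL.
But severity is declared NOT NULL.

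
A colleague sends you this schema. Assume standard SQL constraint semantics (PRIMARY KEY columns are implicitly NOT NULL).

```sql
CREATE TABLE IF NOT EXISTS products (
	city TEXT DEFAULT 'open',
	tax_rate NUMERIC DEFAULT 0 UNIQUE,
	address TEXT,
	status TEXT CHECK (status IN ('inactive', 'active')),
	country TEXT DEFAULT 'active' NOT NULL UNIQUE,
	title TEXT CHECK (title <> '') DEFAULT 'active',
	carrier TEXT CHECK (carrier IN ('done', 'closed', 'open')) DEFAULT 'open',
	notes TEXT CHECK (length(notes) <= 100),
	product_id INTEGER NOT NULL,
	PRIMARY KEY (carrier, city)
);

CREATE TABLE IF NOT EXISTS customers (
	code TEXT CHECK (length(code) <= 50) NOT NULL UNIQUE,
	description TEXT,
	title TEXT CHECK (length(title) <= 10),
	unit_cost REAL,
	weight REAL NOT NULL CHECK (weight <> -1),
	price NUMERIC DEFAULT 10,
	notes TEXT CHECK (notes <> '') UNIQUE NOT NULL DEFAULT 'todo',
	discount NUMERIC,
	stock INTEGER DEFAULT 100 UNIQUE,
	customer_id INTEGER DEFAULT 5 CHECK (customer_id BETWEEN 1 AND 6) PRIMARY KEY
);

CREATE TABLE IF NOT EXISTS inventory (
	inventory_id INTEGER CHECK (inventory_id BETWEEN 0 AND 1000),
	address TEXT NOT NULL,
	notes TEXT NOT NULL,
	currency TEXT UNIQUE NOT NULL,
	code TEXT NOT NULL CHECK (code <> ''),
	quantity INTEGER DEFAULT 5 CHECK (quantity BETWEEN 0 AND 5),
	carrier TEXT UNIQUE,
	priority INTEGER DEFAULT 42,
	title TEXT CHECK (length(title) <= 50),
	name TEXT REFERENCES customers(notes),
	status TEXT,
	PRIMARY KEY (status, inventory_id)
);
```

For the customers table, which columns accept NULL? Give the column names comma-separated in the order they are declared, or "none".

description, title, unit_cost, price, discount, stock

- code: declared NOT NULL → not nullable.
- description: no NOT NULL constraint applies → nullable.
- title: CHECK does not forbid NULL (a CHECK constraint passes when its expression is NULL) → nullable.
- unit_cost: no NOT NULL constraint applies → nullable.
- weight: declared NOT NULL → not nullable.
- price: DEFAULT only fills an omitted column; an explicit NULL is still allowed → nullable.
- notes: declared NOT NULL → not nullable.
- discount: no NOT NULL constraint applies → nullable.
- stock: UNIQUE does not imply NOT NULL → nullable.
- customer_id: part of the PRIMARY KEY, which implies NOT NULL → not nullable.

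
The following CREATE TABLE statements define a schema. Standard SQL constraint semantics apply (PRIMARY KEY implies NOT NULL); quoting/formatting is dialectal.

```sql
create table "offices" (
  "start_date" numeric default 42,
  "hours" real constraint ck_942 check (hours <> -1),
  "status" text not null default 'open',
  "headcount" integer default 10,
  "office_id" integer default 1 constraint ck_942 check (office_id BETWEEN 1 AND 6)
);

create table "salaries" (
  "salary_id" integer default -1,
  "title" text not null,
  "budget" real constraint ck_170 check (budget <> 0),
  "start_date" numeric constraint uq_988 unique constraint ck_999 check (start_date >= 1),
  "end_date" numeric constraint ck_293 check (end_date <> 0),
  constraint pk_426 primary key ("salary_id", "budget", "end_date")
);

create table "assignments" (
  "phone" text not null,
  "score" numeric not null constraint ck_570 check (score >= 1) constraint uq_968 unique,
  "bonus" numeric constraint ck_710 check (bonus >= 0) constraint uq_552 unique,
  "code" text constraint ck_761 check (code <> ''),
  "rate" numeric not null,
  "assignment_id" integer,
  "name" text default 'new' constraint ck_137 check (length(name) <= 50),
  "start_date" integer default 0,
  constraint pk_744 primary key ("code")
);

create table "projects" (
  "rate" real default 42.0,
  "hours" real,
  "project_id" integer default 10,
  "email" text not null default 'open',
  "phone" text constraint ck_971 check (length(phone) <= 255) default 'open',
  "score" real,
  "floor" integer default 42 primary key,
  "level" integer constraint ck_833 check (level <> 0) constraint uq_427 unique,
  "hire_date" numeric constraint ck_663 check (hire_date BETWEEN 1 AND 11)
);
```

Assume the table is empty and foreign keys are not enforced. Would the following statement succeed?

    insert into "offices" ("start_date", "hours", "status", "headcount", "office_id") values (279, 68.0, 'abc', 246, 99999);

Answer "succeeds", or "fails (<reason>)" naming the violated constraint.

The value 99999 for office_id violates CHECK (office_id BETWEEN 1 AND 6).

fails (CHECK on office_id)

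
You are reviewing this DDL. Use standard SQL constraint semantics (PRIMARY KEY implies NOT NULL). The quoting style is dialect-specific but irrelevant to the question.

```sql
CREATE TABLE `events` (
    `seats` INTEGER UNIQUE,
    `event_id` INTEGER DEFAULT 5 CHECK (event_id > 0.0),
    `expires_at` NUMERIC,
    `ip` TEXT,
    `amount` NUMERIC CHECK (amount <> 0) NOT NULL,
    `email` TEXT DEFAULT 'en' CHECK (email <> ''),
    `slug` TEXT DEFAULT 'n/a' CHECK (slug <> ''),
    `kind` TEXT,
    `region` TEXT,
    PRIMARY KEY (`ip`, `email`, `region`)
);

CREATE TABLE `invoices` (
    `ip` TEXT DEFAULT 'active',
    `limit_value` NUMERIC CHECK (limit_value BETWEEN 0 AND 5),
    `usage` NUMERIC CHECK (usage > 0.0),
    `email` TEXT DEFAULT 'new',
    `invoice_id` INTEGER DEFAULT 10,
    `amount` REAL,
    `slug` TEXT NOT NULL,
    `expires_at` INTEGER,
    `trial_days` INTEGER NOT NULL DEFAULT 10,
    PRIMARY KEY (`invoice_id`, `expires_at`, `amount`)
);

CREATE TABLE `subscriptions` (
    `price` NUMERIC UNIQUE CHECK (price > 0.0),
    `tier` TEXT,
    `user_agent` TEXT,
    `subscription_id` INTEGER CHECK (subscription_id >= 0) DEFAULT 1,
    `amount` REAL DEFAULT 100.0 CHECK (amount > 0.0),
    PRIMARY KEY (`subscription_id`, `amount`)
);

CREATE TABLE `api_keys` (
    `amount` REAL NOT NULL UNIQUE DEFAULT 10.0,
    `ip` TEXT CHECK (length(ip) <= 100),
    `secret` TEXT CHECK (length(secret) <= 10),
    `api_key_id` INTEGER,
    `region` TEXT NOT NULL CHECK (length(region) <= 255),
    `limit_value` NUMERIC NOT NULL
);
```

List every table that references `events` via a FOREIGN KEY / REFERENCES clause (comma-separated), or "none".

none

No REFERENCES clause anywhere in the schema names events.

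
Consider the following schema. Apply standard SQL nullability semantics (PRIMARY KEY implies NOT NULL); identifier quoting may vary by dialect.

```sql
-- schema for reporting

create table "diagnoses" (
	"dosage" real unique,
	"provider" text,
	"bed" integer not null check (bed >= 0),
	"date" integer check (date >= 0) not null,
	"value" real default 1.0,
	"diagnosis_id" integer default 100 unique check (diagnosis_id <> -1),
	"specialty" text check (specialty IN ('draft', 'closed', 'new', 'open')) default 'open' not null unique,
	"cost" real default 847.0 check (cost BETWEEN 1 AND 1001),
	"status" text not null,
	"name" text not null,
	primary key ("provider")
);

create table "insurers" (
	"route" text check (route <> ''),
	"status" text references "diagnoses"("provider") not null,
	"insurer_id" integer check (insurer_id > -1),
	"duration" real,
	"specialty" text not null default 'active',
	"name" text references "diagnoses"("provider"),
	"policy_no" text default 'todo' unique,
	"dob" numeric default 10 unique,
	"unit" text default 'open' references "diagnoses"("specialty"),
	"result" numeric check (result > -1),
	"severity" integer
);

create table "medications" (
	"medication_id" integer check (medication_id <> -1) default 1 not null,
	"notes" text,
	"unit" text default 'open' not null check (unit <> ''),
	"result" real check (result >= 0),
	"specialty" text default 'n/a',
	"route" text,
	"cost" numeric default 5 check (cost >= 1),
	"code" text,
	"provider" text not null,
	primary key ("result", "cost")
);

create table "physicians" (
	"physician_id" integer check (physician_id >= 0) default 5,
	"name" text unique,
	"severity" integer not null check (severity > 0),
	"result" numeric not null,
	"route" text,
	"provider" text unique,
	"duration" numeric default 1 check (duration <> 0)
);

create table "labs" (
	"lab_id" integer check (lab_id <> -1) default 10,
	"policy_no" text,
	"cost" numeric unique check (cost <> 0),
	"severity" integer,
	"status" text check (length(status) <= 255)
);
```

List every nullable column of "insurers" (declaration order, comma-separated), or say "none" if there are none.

- route: CHECK does not forbid NULL (a CHECK constraint passes when its expression is NULL) → nullable.
- status: declared NOT NULL → not nullable.
- insurer_id: CHECK does not forbid NULL (a CHECK constraint passes when its expression is NULL) → nullable.
- duration: no NOT NULL constraint applies → nullable.
- specialty: declared NOT NULL → not nullable.
- name: a foreign key column may be NULL unless separately constrained → nullable.
- policy_no: UNIQUE does not imply NOT NULL → nullable.
- dob: UNIQUE does not imply NOT NULL → nullable.
- unit: a foreign key column may be NULL unless separately constrained → nullable.
- result: CHECK does not forbid NULL (a CHECK constraint passes when its expression is NULL) → nullable.
- severity: no NOT NULL constraint applies → nullable.

route, insurer_id, duration, name, policy_no, dob, unit, result, severity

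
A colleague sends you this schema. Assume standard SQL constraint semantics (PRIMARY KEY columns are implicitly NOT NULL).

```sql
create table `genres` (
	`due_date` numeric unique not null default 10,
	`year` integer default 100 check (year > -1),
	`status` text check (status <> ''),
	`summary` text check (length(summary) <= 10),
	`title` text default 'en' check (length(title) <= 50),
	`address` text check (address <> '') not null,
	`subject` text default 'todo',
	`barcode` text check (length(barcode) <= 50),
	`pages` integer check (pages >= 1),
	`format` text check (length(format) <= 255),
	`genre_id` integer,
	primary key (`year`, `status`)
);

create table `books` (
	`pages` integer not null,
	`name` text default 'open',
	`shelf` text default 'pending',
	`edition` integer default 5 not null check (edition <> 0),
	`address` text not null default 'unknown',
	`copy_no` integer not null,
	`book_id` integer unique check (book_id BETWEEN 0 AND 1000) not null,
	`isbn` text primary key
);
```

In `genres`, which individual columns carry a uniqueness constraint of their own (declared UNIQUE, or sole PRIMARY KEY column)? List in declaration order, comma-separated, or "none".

- due_date: declared UNIQUE → unique.
- year: part of a composite PRIMARY KEY — only the tuple is unique, not this column on its own.
- status: part of a composite PRIMARY KEY — only the tuple is unique, not this column on its own.
- summary: no UNIQUE or single-column PK constraint.
- title: no UNIQUE or single-column PK constraint.
- address: no UNIQUE or single-column PK constraint.
- subject: no UNIQUE or single-column PK constraint.
- barcode: no UNIQUE or single-column PK constraint.
- pages: no UNIQUE or single-column PK constraint.
- format: no UNIQUE or single-column PK constraint.
- genre_id: no UNIQUE or single-column PK constraint.

due_date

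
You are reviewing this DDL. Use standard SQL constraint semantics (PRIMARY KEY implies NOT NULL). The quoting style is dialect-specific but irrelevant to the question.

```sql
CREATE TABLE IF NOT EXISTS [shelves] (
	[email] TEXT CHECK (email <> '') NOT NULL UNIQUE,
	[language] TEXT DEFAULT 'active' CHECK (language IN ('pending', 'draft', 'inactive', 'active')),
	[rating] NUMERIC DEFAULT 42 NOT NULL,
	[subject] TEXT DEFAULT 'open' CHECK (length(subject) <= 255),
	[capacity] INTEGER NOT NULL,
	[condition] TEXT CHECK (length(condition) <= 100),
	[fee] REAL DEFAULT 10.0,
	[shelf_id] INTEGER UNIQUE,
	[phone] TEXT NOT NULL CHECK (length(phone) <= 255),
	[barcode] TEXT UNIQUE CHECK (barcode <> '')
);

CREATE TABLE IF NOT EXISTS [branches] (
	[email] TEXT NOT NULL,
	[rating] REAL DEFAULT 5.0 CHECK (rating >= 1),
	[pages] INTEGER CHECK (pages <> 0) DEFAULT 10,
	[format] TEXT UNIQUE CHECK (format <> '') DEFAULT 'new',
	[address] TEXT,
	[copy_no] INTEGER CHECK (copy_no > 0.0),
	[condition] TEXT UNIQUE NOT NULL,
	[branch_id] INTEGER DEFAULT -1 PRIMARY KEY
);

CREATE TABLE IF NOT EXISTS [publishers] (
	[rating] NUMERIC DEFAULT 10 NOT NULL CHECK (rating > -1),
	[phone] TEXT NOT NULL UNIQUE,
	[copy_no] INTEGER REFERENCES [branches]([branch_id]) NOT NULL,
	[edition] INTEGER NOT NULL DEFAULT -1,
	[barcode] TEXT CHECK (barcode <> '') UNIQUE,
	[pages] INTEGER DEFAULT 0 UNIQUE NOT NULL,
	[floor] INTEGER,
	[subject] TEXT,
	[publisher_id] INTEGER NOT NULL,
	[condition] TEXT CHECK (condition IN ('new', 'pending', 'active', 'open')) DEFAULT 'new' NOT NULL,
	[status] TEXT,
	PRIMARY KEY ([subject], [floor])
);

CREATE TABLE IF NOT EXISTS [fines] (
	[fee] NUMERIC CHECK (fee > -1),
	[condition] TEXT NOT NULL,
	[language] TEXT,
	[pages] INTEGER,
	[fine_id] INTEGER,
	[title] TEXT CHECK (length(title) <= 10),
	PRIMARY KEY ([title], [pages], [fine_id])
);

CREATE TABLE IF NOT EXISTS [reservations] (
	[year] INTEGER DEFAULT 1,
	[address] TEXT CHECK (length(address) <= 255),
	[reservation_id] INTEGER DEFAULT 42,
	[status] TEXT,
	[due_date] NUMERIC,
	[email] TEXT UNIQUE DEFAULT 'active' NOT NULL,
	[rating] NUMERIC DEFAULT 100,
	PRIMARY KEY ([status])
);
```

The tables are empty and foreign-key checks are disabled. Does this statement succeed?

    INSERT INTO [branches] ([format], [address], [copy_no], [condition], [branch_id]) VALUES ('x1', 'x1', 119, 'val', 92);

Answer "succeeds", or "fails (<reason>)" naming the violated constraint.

fails (NOT NULL on email)

email is omitted from the column list and has no DEFAULT, so it would receive NULL.
But email is declared NOT NULL.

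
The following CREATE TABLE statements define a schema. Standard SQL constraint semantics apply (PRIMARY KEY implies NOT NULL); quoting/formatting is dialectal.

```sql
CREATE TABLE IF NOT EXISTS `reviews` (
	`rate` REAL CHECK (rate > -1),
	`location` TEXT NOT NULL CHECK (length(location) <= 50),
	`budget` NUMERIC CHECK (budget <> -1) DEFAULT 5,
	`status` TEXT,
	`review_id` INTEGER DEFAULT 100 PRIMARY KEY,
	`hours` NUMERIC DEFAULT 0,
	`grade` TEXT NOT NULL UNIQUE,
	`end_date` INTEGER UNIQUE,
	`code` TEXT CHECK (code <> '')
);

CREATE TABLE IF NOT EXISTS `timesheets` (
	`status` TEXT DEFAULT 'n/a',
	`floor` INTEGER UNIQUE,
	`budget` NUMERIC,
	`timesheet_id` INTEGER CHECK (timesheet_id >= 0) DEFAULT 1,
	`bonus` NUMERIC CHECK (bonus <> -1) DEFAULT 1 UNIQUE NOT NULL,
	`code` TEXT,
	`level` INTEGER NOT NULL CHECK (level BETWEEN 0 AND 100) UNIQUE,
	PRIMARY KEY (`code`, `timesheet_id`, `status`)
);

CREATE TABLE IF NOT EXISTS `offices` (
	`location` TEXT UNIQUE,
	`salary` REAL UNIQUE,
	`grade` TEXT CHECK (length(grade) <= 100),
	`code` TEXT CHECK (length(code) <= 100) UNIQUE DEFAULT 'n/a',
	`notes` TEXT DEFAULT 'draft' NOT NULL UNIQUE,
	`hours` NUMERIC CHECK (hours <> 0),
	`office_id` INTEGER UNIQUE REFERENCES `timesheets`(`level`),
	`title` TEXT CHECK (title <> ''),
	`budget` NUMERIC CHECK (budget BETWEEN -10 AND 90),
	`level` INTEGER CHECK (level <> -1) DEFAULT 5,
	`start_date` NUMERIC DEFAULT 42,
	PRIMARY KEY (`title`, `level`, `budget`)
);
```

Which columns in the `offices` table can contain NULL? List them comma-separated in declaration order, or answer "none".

location, salary, grade, code, hours, office_id, start_date

- location: UNIQUE does not imply NOT NULL → nullable.
- salary: UNIQUE does not imply NOT NULL → nullable.
- grade: CHECK does not forbid NULL (a CHECK constraint passes when its expression is NULL) → nullable.
- code: CHECK does not forbid NULL (a CHECK constraint passes when its expression is NULL) → nullable.
- notes: declared NOT NULL → not nullable.
- hours: CHECK does not forbid NULL (a CHECK constraint passes when its expression is NULL) → nullable.
- office_id: a foreign key column may be NULL unless separately constrained → nullable.
- title: part of the PRIMARY KEY, which implies NOT NULL → not nullable.
- budget: part of the PRIMARY KEY, which implies NOT NULL → not nullable.
- level: part of the PRIMARY KEY, which implies NOT NULL → not nullable.
- start_date: DEFAULT only fills an omitted column; an explicit NULL is still allowed → nullable.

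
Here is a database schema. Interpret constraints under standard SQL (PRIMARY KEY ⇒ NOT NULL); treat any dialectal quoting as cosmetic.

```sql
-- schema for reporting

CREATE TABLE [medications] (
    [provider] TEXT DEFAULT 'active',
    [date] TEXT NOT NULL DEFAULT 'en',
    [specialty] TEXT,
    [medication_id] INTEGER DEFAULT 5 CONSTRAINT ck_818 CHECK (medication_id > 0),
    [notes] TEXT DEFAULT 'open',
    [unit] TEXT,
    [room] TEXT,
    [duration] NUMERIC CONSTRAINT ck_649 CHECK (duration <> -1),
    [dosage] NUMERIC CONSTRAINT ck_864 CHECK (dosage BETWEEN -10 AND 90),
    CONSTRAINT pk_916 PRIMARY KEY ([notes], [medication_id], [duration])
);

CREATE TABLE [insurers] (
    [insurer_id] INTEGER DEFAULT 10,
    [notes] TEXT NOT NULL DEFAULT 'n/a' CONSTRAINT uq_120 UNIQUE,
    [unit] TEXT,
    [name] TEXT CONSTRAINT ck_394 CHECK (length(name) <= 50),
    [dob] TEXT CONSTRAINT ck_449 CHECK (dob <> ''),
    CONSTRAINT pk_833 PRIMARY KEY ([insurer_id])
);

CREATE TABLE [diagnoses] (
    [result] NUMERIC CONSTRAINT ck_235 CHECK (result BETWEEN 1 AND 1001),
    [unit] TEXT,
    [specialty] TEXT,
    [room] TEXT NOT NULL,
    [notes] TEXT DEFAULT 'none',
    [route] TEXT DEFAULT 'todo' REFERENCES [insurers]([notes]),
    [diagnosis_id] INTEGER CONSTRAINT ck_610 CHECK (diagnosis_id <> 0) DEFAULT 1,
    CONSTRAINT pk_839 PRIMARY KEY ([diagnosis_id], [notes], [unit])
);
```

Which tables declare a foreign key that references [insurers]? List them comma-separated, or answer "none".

- diagnoses.route references insurers(notes).

diagnoses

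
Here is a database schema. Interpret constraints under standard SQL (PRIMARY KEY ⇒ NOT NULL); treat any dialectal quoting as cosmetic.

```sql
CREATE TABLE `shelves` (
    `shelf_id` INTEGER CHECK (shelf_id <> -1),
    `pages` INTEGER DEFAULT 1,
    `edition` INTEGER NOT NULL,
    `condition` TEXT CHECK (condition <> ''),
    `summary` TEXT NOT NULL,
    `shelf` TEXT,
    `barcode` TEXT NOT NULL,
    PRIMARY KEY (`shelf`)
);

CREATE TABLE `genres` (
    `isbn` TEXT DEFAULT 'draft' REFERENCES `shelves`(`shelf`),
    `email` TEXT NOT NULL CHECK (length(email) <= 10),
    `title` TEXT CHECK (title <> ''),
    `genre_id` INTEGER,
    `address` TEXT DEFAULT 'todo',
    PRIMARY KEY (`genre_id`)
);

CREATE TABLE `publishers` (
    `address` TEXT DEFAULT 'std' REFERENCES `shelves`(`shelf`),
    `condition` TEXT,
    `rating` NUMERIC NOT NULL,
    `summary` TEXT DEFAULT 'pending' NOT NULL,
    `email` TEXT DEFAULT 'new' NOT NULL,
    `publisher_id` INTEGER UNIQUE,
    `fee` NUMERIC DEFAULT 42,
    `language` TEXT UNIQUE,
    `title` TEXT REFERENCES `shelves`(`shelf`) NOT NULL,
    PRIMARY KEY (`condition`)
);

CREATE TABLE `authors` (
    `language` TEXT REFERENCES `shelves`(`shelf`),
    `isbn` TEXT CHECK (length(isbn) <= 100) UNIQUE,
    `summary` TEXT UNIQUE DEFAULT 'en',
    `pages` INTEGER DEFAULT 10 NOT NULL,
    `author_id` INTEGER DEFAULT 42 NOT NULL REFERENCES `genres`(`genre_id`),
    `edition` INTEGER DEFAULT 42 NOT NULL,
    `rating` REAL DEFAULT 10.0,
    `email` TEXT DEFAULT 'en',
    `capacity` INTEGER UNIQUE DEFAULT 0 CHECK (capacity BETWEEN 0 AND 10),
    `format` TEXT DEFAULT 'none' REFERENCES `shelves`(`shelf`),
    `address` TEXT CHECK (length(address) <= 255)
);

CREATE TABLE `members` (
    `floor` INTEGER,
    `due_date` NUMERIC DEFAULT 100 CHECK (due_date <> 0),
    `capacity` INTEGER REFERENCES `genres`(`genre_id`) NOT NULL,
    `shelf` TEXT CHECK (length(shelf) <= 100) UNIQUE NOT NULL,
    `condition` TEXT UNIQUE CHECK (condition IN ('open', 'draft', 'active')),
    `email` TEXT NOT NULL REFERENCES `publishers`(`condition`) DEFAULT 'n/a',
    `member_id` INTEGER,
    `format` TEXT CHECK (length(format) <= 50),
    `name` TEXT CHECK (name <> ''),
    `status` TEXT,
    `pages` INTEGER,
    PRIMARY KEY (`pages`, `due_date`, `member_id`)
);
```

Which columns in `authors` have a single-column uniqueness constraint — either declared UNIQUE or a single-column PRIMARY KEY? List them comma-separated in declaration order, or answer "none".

isbn, summary, capacity

- language: no UNIQUE or single-column PK constraint.
- isbn: declared UNIQUE → unique.
- summary: declared UNIQUE → unique.
- pages: no UNIQUE or single-column PK constraint.
- author_id: no UNIQUE or single-column PK constraint.
- edition: no UNIQUE or single-column PK constraint.
- rating: no UNIQUE or single-column PK constraint.
- email: no UNIQUE or single-column PK constraint.
- capacity: declared UNIQUE → unique.
- format: no UNIQUE or single-column PK constraint.
- address: no UNIQUE or single-column PK constraint.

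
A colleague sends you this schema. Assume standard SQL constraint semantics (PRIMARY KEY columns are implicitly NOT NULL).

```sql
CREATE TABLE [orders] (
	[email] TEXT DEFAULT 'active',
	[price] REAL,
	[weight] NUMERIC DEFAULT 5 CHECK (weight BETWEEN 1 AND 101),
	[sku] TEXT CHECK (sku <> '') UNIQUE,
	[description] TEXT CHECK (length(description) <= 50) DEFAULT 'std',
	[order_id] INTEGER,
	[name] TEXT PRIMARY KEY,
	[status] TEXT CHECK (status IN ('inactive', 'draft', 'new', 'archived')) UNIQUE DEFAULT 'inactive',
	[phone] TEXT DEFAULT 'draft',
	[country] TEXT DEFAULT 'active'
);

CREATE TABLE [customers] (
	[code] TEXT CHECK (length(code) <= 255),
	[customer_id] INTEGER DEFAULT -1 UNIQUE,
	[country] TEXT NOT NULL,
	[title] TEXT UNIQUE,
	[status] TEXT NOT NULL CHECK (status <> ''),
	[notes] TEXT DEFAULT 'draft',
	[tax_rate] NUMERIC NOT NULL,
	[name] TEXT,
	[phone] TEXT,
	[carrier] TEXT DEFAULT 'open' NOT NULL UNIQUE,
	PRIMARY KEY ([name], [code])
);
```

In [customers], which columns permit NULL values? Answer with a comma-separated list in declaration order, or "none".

- code: part of the PRIMARY KEY, which implies NOT NULL → not nullable.
- customer_id: UNIQUE does not imply NOT NULL → nullable.
- country: declared NOT NULL → not nullable.
- title: UNIQUE does not imply NOT NULL → nullable.
- status: declared NOT NULL → not nullable.
- notes: DEFAULT only fills an omitted column; an explicit NULL is still allowed → nullable.
- tax_rate: declared NOT NULL → not nullable.
- name: part of the PRIMARY KEY, which implies NOT NULL → not nullable.
- phone: no NOT NULL constraint applies → nullable.
- carrier: declared NOT NULL → not nullable.

customer_id, title, notes, phone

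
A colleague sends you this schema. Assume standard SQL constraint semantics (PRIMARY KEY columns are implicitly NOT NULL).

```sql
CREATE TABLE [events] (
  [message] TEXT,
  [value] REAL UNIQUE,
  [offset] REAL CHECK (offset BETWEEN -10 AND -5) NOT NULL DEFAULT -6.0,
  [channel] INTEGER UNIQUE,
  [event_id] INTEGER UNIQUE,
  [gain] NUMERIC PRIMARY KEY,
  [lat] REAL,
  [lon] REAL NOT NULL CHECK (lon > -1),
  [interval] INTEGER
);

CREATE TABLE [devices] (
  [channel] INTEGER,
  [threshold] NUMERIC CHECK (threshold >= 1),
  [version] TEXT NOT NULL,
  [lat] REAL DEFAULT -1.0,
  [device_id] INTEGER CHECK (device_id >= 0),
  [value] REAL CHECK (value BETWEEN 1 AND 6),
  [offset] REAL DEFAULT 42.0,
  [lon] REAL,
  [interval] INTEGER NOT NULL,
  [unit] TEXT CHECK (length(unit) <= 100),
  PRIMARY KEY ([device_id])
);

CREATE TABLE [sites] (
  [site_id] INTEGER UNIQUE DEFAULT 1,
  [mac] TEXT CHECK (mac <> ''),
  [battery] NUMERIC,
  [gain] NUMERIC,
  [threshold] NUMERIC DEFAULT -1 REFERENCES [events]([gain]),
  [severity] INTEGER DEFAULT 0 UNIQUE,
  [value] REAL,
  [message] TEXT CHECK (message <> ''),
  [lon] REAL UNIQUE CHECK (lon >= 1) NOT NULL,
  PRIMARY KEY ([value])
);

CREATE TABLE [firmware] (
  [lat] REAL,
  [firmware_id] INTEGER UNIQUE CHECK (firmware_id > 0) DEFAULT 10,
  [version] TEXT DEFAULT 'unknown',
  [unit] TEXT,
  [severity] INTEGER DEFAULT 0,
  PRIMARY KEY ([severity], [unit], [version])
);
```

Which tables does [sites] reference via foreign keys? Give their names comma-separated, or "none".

- threshold REFERENCES events(gain).

events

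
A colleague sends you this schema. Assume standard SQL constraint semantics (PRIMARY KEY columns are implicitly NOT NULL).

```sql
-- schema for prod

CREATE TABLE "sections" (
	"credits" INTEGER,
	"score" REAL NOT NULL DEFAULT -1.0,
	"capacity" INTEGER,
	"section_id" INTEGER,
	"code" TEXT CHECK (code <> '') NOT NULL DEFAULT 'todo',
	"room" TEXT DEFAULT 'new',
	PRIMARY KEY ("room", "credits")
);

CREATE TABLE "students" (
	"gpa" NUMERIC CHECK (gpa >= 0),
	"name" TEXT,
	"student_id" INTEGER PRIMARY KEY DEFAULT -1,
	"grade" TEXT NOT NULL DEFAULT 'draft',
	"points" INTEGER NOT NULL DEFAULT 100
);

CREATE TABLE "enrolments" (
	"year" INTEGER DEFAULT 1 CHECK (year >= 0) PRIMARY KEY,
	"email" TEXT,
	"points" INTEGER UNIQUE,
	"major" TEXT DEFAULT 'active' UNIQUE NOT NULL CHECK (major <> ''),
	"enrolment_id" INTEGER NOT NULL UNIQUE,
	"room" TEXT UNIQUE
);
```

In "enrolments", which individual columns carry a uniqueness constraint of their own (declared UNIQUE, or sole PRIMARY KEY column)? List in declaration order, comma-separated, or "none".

- year: single-column PRIMARY KEY → unique.
- email: no UNIQUE or single-column PK constraint.
- points: declared UNIQUE → unique.
- major: declared UNIQUE → unique.
- enrolment_id: declared UNIQUE → unique.
- room: declared UNIQUE → unique.

year, points, major, enrolment_id, room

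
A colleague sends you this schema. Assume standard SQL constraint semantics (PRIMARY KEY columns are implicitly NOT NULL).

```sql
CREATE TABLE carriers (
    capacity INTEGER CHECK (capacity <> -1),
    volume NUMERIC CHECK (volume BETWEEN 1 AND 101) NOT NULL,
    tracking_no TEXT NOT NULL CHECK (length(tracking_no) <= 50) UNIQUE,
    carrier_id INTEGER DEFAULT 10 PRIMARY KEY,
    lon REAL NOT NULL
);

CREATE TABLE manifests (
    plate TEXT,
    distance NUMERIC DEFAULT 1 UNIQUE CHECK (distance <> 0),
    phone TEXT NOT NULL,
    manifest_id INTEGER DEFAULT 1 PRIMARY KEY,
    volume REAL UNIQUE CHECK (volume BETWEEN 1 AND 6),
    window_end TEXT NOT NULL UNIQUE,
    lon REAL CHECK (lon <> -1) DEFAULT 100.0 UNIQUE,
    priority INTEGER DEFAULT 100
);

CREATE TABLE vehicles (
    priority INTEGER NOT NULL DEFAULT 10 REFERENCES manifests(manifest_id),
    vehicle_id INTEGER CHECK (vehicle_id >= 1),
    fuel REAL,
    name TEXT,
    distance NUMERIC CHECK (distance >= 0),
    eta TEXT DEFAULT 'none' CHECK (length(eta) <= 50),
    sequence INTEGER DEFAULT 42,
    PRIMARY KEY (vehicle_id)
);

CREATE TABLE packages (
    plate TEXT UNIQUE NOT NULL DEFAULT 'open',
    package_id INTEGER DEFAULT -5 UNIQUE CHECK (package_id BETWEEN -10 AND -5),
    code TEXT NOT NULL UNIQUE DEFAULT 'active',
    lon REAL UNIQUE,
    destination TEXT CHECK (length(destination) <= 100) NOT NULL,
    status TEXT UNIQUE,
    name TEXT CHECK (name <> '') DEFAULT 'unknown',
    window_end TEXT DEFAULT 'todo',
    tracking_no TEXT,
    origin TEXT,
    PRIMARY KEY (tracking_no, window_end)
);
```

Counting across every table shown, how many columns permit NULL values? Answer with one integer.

carriers: 1 nullable (capacity — PK (carrier_id) and explicit NOT NULL columns excluded).
manifests: 5 nullable (plate, distance, volume, lon, priority — PK (manifest_id) and explicit NOT NULL columns excluded).
vehicles: 5 nullable (fuel, name, distance, eta, sequence — PK (vehicle_id) and explicit NOT NULL columns excluded).
packages: 5 nullable (package_id, lon, status, name, origin — PK (tracking_no, window_end) and explicit NOT NULL columns excluded).
Total: 1 + 5 + 5 + 5 = 16.

16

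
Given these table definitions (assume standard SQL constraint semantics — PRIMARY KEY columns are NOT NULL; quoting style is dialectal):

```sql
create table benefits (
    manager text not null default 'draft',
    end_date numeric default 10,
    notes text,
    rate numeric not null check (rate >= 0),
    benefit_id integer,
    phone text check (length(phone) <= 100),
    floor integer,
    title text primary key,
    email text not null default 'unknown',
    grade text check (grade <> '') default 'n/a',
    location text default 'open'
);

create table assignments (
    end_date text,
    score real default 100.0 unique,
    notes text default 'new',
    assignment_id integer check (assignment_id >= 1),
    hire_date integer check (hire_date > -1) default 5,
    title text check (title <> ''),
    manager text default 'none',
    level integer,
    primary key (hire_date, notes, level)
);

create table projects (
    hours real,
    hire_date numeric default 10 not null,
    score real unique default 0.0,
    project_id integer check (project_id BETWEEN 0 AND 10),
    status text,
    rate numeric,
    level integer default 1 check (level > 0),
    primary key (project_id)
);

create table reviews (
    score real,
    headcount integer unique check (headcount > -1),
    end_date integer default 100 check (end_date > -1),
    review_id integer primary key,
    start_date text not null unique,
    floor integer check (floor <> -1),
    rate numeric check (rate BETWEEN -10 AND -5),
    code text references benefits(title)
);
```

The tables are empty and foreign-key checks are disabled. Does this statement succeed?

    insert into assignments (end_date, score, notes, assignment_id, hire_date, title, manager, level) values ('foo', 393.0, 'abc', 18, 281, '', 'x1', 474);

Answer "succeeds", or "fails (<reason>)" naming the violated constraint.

The value '' for title violates CHECK (title <> '').

fails (CHECK on title)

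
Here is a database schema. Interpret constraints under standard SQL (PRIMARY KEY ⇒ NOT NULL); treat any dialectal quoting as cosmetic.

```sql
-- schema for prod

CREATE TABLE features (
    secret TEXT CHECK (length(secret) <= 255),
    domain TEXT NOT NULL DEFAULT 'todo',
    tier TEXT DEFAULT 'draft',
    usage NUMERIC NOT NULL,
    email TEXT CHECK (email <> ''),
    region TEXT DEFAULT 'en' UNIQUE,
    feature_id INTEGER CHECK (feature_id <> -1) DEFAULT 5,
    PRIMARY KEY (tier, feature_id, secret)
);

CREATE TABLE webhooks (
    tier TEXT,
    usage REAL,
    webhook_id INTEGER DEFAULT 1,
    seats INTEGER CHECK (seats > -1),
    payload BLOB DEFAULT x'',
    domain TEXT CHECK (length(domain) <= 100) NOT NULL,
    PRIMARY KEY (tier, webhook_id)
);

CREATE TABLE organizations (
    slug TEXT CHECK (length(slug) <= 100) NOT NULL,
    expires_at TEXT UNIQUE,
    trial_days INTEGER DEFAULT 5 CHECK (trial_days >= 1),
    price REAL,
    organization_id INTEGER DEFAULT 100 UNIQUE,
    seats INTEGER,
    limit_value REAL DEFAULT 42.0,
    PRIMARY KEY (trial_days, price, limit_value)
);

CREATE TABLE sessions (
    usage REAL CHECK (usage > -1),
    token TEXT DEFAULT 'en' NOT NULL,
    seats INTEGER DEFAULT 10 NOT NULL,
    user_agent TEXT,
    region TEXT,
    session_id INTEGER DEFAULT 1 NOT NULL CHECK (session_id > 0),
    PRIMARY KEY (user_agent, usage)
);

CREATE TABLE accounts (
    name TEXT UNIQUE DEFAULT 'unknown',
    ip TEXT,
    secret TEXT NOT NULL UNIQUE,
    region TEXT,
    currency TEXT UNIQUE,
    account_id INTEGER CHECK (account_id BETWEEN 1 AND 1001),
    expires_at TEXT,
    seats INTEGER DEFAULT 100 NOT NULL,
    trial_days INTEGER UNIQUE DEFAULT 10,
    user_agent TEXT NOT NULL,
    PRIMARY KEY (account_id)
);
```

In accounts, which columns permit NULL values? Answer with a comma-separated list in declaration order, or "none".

name, ip, region, currency, expires_at, trial_days

- name: UNIQUE does not imply NOT NULL → nullable.
- ip: no NOT NULL constraint applies → nullable.
- secret: declared NOT NULL → not nullable.
- region: no NOT NULL constraint applies → nullable.
- currency: UNIQUE does not imply NOT NULL → nullable.
- account_id: part of the PRIMARY KEY, which implies NOT NULL → not nullable.
- expires_at: no NOT NULL constraint applies → nullable.
- seats: declared NOT NULL → not nullable.
- trial_days: UNIQUE does not imply NOT NULL → nullable.
- user_agent: declared NOT NULL → not nullable.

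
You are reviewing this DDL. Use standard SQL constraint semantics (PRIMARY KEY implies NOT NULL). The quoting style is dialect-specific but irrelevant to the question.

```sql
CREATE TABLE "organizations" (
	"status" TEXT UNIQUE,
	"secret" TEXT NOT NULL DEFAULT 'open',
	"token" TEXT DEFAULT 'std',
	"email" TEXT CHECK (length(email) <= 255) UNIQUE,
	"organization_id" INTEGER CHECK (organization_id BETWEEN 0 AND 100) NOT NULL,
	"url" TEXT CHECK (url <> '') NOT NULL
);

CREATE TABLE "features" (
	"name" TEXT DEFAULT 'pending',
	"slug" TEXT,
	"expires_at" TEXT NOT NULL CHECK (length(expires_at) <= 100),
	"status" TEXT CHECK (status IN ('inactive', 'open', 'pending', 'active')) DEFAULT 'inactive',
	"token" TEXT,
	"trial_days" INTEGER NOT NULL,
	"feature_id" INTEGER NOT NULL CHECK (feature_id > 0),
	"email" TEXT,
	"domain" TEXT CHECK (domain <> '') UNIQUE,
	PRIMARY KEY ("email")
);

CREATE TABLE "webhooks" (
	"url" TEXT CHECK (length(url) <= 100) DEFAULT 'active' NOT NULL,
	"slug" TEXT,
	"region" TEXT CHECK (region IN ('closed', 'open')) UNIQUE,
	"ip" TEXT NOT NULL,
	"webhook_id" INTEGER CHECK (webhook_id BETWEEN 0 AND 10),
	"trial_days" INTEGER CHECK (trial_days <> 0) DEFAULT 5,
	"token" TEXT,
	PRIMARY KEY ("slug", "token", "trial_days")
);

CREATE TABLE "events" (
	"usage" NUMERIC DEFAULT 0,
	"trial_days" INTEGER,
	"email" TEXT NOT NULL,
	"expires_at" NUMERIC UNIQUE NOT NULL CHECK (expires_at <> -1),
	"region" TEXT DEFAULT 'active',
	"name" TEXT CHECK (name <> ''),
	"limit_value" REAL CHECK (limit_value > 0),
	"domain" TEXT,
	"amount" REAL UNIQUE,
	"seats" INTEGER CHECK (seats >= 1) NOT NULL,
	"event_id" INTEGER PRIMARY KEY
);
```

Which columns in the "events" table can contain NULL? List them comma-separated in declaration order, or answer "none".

- usage: DEFAULT only fills an omitted column; an explicit NULL is still allowed → nullable.
- trial_days: no NOT NULL constraint applies → nullable.
- email: declared NOT NULL → not nullable.
- expires_at: declared NOT NULL → not nullable.
- region: DEFAULT only fills an omitted column; an explicit NULL is still allowed → nullable.
- name: CHECK does not forbid NULL (a CHECK constraint passes when its expression is NULL) → nullable.
- limit_value: CHECK does not forbid NULL (a CHECK constraint passes when its expression is NULL) → nullable.
- domain: no NOT NULL constraint applies → nullable.
- amount: UNIQUE does not imply NOT NULL → nullable.
- seats: declared NOT NULL → not nullable.
- event_id: part of the PRIMARY KEY, which implies NOT NULL → not nullable.

usage, trial_days, region, name, limit_value, domain, amount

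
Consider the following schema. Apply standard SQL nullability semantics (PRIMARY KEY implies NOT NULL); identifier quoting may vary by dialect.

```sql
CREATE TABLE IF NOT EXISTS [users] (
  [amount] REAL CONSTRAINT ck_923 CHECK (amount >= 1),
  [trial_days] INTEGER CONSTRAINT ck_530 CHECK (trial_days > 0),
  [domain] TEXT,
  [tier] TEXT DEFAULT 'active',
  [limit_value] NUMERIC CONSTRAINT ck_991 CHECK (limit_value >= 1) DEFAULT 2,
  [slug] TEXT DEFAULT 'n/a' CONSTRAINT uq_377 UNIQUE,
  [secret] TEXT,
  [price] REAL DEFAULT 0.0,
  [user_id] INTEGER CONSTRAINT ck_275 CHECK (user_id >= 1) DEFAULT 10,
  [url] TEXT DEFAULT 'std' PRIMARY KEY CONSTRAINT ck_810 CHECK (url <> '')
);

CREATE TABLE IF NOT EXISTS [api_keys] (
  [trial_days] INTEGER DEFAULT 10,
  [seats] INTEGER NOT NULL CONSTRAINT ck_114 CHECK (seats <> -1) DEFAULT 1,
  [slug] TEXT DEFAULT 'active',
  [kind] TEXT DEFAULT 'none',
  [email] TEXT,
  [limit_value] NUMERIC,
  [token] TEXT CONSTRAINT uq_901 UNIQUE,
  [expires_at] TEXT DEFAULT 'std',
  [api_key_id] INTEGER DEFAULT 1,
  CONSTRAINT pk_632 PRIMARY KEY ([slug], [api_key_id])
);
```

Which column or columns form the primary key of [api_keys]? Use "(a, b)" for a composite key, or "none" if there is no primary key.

(slug, api_key_id)

A table-level PRIMARY KEY clause names 2 columns: slug, api_key_id.
This is a composite key — the combination is unique, not each column individually.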